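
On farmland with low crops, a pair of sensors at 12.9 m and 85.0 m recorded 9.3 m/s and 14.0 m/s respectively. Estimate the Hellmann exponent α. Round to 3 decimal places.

Power law: V₂/V₁ = (z₂/z₁)^α ⇒ α = ln(V₂/V₁) / ln(z₂/z₁)
α = ln(14.0/9.3) / ln(85.0/12.9) = ln(1.5054) / ln(6.5891)
  = 0.40904 / 1.88542 = 0.21695

α ≈ 0.217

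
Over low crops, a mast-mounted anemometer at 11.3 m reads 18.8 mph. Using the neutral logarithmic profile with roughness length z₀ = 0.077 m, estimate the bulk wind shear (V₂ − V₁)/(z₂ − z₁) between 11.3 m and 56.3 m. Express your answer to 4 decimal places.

Log law: V₂ = V₁ · ln(z₂/z₀)/ln(z₁/z₀) = 18.8 × 6.5946/4.9888 = 24.8518 mph
ΔV/Δz = (24.8518 − 18.8)/(56.3 − 11.3) = 6.0518/45.0000 = 0.13448 mph/m

0.1345 mph/m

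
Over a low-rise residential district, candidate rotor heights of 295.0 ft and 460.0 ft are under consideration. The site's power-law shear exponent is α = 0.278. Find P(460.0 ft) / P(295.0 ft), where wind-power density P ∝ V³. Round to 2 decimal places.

1.45

Speed ratio: V_B/V_A = (z_B/z_A)^α = (460.0/295.0)^0.278 = (1.5593)^0.278 = 1.13145
Power-density ratio: P_B/P_A = (V_B/V_A)³ = (1.13145)³ = 1.44847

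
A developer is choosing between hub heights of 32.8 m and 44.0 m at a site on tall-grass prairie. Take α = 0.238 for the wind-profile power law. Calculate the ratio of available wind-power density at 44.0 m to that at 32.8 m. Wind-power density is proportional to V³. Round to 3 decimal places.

1.233

Speed ratio: V_B/V_A = (z_B/z_A)^α = (44.0/32.8)^0.238 = (1.3415)^0.238 = 1.07242
Power-density ratio: P_B/P_A = (V_B/V_A)³ = (1.07242)³ = 1.23336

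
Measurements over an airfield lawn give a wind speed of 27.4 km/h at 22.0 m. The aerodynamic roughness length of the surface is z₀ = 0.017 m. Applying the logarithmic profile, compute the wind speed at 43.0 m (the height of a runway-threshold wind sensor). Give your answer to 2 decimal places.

29.96 km/h

Log law: V(z) ∝ ln(z/z₀), so V₂/V₁ = ln(z₂/z₀) / ln(z₁/z₀).
ln(43.0/0.017) = 7.8357, ln(22.0/0.017) = 7.1656
V₂ = 27.4 × 7.8357/7.1656 = 27.4 × 1.0935 = 29.9626 km/h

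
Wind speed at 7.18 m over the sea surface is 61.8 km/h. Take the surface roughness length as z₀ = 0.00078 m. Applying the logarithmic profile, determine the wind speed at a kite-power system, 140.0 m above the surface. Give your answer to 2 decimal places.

81.91 km/h

Log law: V(z) ∝ ln(z/z₀), so V₂/V₁ = ln(z₂/z₀) / ln(z₁/z₀).
ln(140.0/0.00078) = 12.0979, ln(7.18/0.00078) = 9.1275
V₂ = 61.8 × 12.0979/9.1275 = 61.8 × 1.3254 = 81.9114 km/h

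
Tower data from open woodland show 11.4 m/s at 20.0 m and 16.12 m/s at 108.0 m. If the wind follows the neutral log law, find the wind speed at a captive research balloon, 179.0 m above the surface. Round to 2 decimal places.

Log law: V ∝ ln(z/z₀). From the pair, with r = V₁/V₂ = 0.70720,
ln z₀ = (ln z₁ − r·ln z₂)/(1 − r) = (2.9957 − 0.70720×4.6821)/0.29280 = -1.0773 → z₀ = 0.3405 m
V₃ = V₁ · ln(z₃/z₀)/ln(z₁/z₀) = 11.4 × 6.2647/4.0731 = 17.5341 m/s

17.53 m/s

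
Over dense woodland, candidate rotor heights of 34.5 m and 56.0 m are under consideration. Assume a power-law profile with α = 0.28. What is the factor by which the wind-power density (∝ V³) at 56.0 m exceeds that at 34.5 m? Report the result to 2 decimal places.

1.50

Speed ratio: V_B/V_A = (z_B/z_A)^α = (56.0/34.5)^0.28 = (1.6232)^0.28 = 1.14526
Power-density ratio: P_B/P_A = (V_B/V_A)³ = (1.14526)³ = 1.50214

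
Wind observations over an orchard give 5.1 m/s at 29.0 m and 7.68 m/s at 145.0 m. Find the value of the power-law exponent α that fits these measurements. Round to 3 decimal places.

α ≈ 0.254

Power law: V₂/V₁ = (z₂/z₁)^α ⇒ α = ln(V₂/V₁) / ln(z₂/z₁)
α = ln(7.68/5.1) / ln(145.0/29.0) = ln(1.5059) / ln(5.0000)
  = 0.40938 / 1.60944 = 0.25436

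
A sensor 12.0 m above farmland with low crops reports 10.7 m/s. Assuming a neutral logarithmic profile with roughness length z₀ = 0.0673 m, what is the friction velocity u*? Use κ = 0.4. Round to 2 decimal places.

Log law: V(z) = (u*/κ) · ln(z/z₀) ⇒ u* = κ · V / ln(z/z₀)
u* = 0.4 × 10.7 / ln(12.0/0.0673) = 0.4 × 10.7 / 5.1835
   = 4.2800 / 5.1835 = 0.8257 m/s

u* ≈ 0.83 m/s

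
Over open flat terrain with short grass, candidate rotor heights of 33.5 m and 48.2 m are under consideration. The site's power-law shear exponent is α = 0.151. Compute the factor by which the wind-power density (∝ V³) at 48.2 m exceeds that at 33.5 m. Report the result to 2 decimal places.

1.18

Speed ratio: V_B/V_A = (z_B/z_A)^α = (48.2/33.5)^0.151 = (1.4388)^0.151 = 1.05647
Power-density ratio: P_B/P_A = (V_B/V_A)³ = (1.05647)³ = 1.17917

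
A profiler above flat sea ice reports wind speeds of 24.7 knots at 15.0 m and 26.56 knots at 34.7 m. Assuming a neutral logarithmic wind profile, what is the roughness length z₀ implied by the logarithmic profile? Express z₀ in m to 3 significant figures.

z₀ ≈ 0.000218 m

Log law: V(z) ∝ ln(z/z₀). With r = V₁/V₂ = 24.7/26.56 = 0.92997,
r · ln(z₂/z₀) = ln(z₁/z₀) ⇒ ln z₀ = (ln z₁ − r·ln z₂)/(1 − r)
ln z₀ = (2.70805 − 0.92997×3.54674) / 0.07003 = -8.4294
z₀ = exp(-8.4294) = 0.0002184 m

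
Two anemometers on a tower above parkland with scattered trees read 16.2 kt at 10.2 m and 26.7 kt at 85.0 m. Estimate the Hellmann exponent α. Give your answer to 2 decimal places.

Power law: V₂/V₁ = (z₂/z₁)^α ⇒ α = ln(V₂/V₁) / ln(z₂/z₁)
α = ln(26.7/16.2) / ln(85.0/10.2) = ln(1.6481) / ln(8.3333)
  = 0.49965 / 2.12026 = 0.23566

α ≈ 0.24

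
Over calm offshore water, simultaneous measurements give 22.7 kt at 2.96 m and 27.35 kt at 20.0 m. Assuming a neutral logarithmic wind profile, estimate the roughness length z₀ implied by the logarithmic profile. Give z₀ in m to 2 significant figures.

z₀ ≈ 0.00026 m

Log law: V(z) ∝ ln(z/z₀). With r = V₁/V₂ = 22.7/27.35 = 0.82998,
r · ln(z₂/z₀) = ln(z₁/z₀) ⇒ ln z₀ = (ln z₁ − r·ln z₂)/(1 − r)
ln z₀ = (1.08519 − 0.82998×2.99573) / 0.17002 = -8.2415
z₀ = exp(-8.2415) = 0.0002635 m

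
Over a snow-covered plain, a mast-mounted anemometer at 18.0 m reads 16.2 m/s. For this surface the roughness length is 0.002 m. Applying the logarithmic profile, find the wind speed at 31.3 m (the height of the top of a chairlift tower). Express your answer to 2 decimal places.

17.18 m/s

Log law: V(z) ∝ ln(z/z₀), so V₂/V₁ = ln(z₂/z₀) / ln(z₁/z₀).
ln(31.3/0.002) = 9.6582, ln(18.0/0.002) = 9.1050
V₂ = 16.2 × 9.6582/9.1050 = 16.2 × 1.0608 = 17.1844 m/s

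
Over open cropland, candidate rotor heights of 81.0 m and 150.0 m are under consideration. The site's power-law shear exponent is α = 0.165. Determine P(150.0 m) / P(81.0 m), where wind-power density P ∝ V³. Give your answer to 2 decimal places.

1.36

Speed ratio: V_B/V_A = (z_B/z_A)^α = (150.0/81.0)^0.165 = (1.8519)^0.165 = 1.10702
Power-density ratio: P_B/P_A = (V_B/V_A)³ = (1.10702)³ = 1.35664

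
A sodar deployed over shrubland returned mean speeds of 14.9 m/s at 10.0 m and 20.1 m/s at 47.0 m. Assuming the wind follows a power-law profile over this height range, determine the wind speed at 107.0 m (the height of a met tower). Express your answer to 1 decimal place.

First find α: α = ln(V₂/V₁)/ln(z₂/z₁) = ln(20.1/14.9)/ln(47.0/10.0) = 0.29936/1.54756 = 0.1934
Extrapolate from 47.0 m to 107.0 m: V₃ = 20.1 × (107.0/47.0)^0.1934 = 20.1 × 1.1725 = 23.5673 m/s

23.6 m/s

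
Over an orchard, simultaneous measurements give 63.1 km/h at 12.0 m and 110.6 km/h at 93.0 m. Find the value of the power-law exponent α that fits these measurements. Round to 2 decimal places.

Power law: V₂/V₁ = (z₂/z₁)^α ⇒ α = ln(V₂/V₁) / ln(z₂/z₁)
α = ln(110.6/63.1) / ln(93.0/12.0) = ln(1.7528) / ln(7.7500)
  = 0.56120 / 2.04769 = 0.27406

α ≈ 0.27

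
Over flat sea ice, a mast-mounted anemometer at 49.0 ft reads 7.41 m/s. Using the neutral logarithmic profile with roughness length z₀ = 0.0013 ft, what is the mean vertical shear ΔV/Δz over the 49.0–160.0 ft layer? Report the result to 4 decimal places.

0.0075 m/s/ft

Log law: V₂ = V₁ · ln(z₂/z₀)/ln(z₁/z₀) = 7.41 × 11.7206/10.5372 = 8.2422 m/s
ΔV/Δz = (8.2422 − 7.41)/(160.0 − 49.0) = 0.8322/111.0000 = 0.00750 m/s/ft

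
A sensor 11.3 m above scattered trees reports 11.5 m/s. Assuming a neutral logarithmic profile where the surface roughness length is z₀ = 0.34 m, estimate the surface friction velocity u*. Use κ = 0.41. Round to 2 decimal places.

Log law: V(z) = (u*/κ) · ln(z/z₀) ⇒ u* = κ · V / ln(z/z₀)
u* = 0.41 × 11.5 / ln(11.3/0.34) = 0.41 × 11.5 / 3.5036
   = 4.7150 / 3.5036 = 1.3458 m/s

u* ≈ 1.35 m/s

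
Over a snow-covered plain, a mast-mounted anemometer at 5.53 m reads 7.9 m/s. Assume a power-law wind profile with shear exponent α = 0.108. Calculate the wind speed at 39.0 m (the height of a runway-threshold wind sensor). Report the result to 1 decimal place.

Power-law profile: V₂ = V₁ · (z₂/z₁)^α
V₂ = 7.9 × (39.0/5.53)^0.108 = 7.9 × (7.0524)^0.108
    = 7.9 × 1.2349 = 9.7555 m/s

9.8 m/s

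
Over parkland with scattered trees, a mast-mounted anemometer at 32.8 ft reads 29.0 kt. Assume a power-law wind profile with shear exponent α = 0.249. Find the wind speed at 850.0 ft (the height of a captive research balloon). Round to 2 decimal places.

Power-law profile: V₂ = V₁ · (z₂/z₁)^α
V₂ = 29.0 × (850.0/32.8)^0.249 = 29.0 × (25.9146)^0.249
    = 29.0 × 2.2489 = 65.2185 kt

65.22 kt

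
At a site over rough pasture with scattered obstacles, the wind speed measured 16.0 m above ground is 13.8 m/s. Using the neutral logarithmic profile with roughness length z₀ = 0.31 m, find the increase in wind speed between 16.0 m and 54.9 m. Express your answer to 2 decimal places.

4.31 m/s

Log law: V₂ = V₁ · ln(z₂/z₀)/ln(z₁/z₀) = 13.8 × 5.1767/3.9438 = 18.1142 m/s
ΔV = 18.1142 − 13.8 = 4.3142 m/s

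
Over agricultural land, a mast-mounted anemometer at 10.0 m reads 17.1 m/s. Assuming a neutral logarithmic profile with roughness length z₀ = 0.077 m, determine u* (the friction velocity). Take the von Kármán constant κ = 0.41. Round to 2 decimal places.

u* ≈ 1.44 m/s

Log law: V(z) = (u*/κ) · ln(z/z₀) ⇒ u* = κ · V / ln(z/z₀)
u* = 0.41 × 17.1 / ln(10.0/0.077) = 0.41 × 17.1 / 4.8665
   = 7.0110 / 4.8665 = 1.4407 m/s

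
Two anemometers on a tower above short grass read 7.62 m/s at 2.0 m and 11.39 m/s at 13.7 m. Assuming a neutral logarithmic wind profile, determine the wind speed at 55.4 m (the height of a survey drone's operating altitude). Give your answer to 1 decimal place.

Log law: V ∝ ln(z/z₀). From the pair, with r = V₁/V₂ = 0.66901,
ln z₀ = (ln z₁ − r·ln z₂)/(1 − r) = (0.6931 − 0.66901×2.6174)/0.33099 = -3.1962 → z₀ = 0.04092 m
V₃ = V₁ · ln(z₃/z₀)/ln(z₁/z₀) = 7.62 × 7.2108/3.8893 = 14.1274 m/s

14.1 m/s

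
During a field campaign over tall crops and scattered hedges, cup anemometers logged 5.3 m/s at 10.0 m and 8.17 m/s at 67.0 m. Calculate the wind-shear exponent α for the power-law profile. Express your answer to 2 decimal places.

α ≈ 0.23

Power law: V₂/V₁ = (z₂/z₁)^α ⇒ α = ln(V₂/V₁) / ln(z₂/z₁)
α = ln(8.17/5.3) / ln(67.0/10.0) = ln(1.5415) / ln(6.7000)
  = 0.43276 / 1.90211 = 0.22752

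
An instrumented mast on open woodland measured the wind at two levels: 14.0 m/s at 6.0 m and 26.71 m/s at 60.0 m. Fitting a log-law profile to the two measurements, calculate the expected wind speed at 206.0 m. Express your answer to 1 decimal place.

33.5 m/s

Log law: V ∝ ln(z/z₀). From the pair, with r = V₁/V₂ = 0.52415,
ln z₀ = (ln z₁ − r·ln z₂)/(1 − r) = (1.7918 − 0.52415×4.0943)/0.47585 = -0.7445 → z₀ = 0.4750 m
V₃ = V₁ · ln(z₃/z₀)/ln(z₁/z₀) = 14.0 × 6.0724/2.5363 = 33.5189 m/s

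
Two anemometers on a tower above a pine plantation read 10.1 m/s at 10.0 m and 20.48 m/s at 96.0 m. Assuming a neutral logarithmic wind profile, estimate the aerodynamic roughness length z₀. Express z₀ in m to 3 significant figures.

z₀ ≈ 1.11 m

Log law: V(z) ∝ ln(z/z₀). With r = V₁/V₂ = 10.1/20.48 = 0.49316,
r · ln(z₂/z₀) = ln(z₁/z₀) ⇒ ln z₀ = (ln z₁ − r·ln z₂)/(1 − r)
ln z₀ = (2.30259 − 0.49316×4.56435) / 0.50684 = 0.1018
z₀ = exp(0.1018) = 1.107 m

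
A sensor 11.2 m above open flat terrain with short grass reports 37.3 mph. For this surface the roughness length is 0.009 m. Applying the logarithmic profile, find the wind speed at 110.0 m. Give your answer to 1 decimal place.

49.3 mph

Log law: V(z) ∝ ln(z/z₀), so V₂/V₁ = ln(z₂/z₀) / ln(z₁/z₀).
ln(110.0/0.009) = 9.4110, ln(11.2/0.009) = 7.1264
V₂ = 37.3 × 9.4110/7.1264 = 37.3 × 1.3206 = 49.2575 mph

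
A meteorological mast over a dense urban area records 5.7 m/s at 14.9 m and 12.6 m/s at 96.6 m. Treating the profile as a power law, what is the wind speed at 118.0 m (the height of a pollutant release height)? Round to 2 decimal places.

First find α: α = ln(V₂/V₁)/ln(z₂/z₁) = ln(12.6/5.7)/ln(96.6/14.9) = 0.79323/1.86922 = 0.4244
Extrapolate from 96.6 m to 118.0 m: V₃ = 12.6 × (118.0/96.6)^0.4244 = 12.6 × 1.0886 = 13.7167 m/s

13.72 m/s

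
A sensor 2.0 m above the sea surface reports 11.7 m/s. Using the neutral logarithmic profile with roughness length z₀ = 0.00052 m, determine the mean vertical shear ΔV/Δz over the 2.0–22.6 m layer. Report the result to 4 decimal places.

Log law: V₂ = V₁ · ln(z₂/z₀)/ln(z₁/z₀) = 11.7 × 10.6796/8.2548 = 15.1368 m/s
ΔV/Δz = (15.1368 − 11.7)/(22.6 − 2.0) = 3.4368/20.6000 = 0.16683 m/s/m

0.1668 m/s/m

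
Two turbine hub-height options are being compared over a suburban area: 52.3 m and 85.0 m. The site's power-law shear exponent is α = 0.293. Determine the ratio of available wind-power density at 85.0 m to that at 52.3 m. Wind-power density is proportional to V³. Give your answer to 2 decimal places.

Speed ratio: V_B/V_A = (z_B/z_A)^α = (85.0/52.3)^0.293 = (1.6252)^0.293 = 1.15292
Power-density ratio: P_B/P_A = (V_B/V_A)³ = (1.15292)³ = 1.53249

1.53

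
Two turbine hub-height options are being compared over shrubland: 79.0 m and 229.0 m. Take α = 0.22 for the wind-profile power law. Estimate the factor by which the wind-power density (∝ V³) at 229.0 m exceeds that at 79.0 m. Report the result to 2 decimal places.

Speed ratio: V_B/V_A = (z_B/z_A)^α = (229.0/79.0)^0.22 = (2.8987)^0.22 = 1.26382
Power-density ratio: P_B/P_A = (V_B/V_A)³ = (1.26382)³ = 2.01863

2.02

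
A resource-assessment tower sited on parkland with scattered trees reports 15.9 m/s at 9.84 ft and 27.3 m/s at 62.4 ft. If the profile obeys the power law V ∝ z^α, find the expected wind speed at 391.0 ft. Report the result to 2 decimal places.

46.71 m/s

First find α: α = ln(V₂/V₁)/ln(z₂/z₁) = ln(27.3/15.9)/ln(62.4/9.84) = 0.54057/1.84711 = 0.2927
Extrapolate from 62.4 ft to 391.0 ft: V₃ = 27.3 × (391.0/62.4)^0.2927 = 27.3 × 1.7110 = 46.7097 m/s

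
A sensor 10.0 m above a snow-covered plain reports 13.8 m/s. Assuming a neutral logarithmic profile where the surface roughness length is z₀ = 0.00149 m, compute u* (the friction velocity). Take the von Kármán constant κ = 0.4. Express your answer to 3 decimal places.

u* ≈ 0.626 m/s

Log law: V(z) = (u*/κ) · ln(z/z₀) ⇒ u* = κ · V / ln(z/z₀)
u* = 0.4 × 13.8 / ln(10.0/0.00149) = 0.4 × 13.8 / 8.8116
   = 5.5200 / 8.8116 = 0.6264 m/s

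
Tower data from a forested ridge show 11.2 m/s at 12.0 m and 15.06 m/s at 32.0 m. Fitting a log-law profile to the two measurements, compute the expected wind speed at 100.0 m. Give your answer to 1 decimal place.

19.5 m/s

Log law: V ∝ ln(z/z₀). From the pair, with r = V₁/V₂ = 0.74369,
ln z₀ = (ln z₁ − r·ln z₂)/(1 − r) = (2.4849 − 0.74369×3.4657)/0.25631 = -0.3610 → z₀ = 0.6970 m
V₃ = V₁ · ln(z₃/z₀)/ln(z₁/z₀) = 11.2 × 4.9662/2.8459 = 19.5442 m/s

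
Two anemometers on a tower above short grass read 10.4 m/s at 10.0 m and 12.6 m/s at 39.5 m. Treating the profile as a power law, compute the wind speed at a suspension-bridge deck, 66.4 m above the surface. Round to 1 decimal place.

13.5 m/s

First find α: α = ln(V₂/V₁)/ln(z₂/z₁) = ln(12.6/10.4)/ln(39.5/10.0) = 0.19189/1.37372 = 0.1397
Extrapolate from 39.5 m to 66.4 m: V₃ = 12.6 × (66.4/39.5)^0.1397 = 12.6 × 1.0753 = 13.5482 m/s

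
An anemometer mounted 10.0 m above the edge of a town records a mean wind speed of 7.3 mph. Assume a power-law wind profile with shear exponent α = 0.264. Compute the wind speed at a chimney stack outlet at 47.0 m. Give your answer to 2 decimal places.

Power-law profile: V₂ = V₁ · (z₂/z₁)^α
V₂ = 7.3 × (47.0/10.0)^0.264 = 7.3 × (4.7000)^0.264
    = 7.3 × 1.5046 = 10.9839 mph

10.98 mph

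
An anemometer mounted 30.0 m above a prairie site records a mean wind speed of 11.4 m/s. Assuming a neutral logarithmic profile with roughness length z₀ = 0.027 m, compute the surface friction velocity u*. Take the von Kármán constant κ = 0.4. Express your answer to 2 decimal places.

u* ≈ 0.65 m/s

Log law: V(z) = (u*/κ) · ln(z/z₀) ⇒ u* = κ · V / ln(z/z₀)
u* = 0.4 × 11.4 / ln(30.0/0.027) = 0.4 × 11.4 / 7.0131
   = 4.5600 / 7.0131 = 0.6502 m/s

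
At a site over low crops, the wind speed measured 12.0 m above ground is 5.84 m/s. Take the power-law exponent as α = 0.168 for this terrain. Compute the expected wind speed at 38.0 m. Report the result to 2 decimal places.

Power-law profile: V₂ = V₁ · (z₂/z₁)^α
V₂ = 5.84 × (38.0/12.0)^0.168 = 5.84 × (3.1667)^0.168
    = 5.84 × 1.2137 = 7.0878 m/s

7.09 m/s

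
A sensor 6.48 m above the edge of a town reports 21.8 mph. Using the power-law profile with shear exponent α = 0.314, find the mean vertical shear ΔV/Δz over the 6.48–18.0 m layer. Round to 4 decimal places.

Power law: V₂ = V₁ · (z₂/z₁)^α = 21.8 × (2.7778)^0.314 = 30.0454 mph
ΔV/Δz = (30.0454 − 21.8)/(18.0 − 6.48) = 8.2454/11.5200 = 0.71574 mph/m

0.7157 mph/m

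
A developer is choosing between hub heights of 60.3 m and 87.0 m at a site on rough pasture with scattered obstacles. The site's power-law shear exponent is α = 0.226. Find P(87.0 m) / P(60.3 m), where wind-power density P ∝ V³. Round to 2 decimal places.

1.28

Speed ratio: V_B/V_A = (z_B/z_A)^α = (87.0/60.3)^0.226 = (1.4428)^0.226 = 1.08637
Power-density ratio: P_B/P_A = (V_B/V_A)³ = (1.08637)³ = 1.28215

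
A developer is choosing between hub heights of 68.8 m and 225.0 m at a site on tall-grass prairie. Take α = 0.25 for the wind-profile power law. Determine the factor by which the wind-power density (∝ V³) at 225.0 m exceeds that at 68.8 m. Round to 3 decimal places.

Speed ratio: V_B/V_A = (z_B/z_A)^α = (225.0/68.8)^0.25 = (3.2703)^0.25 = 1.34477
Power-density ratio: P_B/P_A = (V_B/V_A)³ = (1.34477)³ = 2.43190

2.432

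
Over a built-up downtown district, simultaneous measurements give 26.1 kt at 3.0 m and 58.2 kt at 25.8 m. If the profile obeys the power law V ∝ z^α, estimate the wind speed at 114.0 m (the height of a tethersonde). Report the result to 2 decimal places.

First find α: α = ln(V₂/V₁)/ln(z₂/z₁) = ln(58.2/26.1)/ln(25.8/3.0) = 0.80195/2.15176 = 0.3727
Extrapolate from 25.8 m to 114.0 m: V₃ = 58.2 × (114.0/25.8)^0.3727 = 58.2 × 1.7398 = 101.2552 kt

101.26 kt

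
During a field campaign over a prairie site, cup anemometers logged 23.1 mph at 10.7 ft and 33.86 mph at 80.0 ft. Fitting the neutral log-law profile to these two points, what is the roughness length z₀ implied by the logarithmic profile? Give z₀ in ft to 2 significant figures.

Log law: V(z) ∝ ln(z/z₀). With r = V₁/V₂ = 23.1/33.86 = 0.68222,
r · ln(z₂/z₀) = ln(z₁/z₀) ⇒ ln z₀ = (ln z₁ − r·ln z₂)/(1 − r)
ln z₀ = (2.37024 − 0.68222×4.38203) / 0.31778 = -1.9487
z₀ = exp(-1.9487) = 0.1425 ft

z₀ ≈ 0.14 ft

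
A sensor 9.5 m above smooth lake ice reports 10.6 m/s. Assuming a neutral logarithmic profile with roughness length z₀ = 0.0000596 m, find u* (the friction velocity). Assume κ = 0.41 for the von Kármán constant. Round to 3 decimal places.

u* ≈ 0.363 m/s

Log law: V(z) = (u*/κ) · ln(z/z₀) ⇒ u* = κ · V / ln(z/z₀)
u* = 0.41 × 10.6 / ln(9.5/0.0000596) = 0.41 × 10.6 / 11.9791
   = 4.3460 / 11.9791 = 0.3628 m/s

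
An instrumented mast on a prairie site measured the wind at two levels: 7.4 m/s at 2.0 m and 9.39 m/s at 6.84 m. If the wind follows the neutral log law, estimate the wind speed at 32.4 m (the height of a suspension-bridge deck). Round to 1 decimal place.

11.9 m/s

Log law: V ∝ ln(z/z₀). From the pair, with r = V₁/V₂ = 0.78807,
ln z₀ = (ln z₁ − r·ln z₂)/(1 − r) = (0.6931 − 0.78807×1.9228)/0.21193 = -3.8794 → z₀ = 0.02066 m
V₃ = V₁ · ln(z₃/z₀)/ln(z₁/z₀) = 7.4 × 7.3575/4.5725 = 11.9071 m/s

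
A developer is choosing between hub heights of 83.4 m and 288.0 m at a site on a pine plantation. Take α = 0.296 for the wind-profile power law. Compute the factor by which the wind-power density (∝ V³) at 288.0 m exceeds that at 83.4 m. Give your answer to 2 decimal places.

Speed ratio: V_B/V_A = (z_B/z_A)^α = (288.0/83.4)^0.296 = (3.4532)^0.296 = 1.44316
Power-density ratio: P_B/P_A = (V_B/V_A)³ = (1.44316)³ = 3.00570

3.01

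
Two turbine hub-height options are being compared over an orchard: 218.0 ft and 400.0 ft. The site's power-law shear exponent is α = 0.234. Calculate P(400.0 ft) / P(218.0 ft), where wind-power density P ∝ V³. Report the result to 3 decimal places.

1.531

Speed ratio: V_B/V_A = (z_B/z_A)^α = (400.0/218.0)^0.234 = (1.8349)^0.234 = 1.15261
Power-density ratio: P_B/P_A = (V_B/V_A)³ = (1.15261)³ = 1.53126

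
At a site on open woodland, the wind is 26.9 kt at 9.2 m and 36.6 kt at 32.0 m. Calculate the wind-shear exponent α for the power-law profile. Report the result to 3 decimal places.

Power law: V₂/V₁ = (z₂/z₁)^α ⇒ α = ln(V₂/V₁) / ln(z₂/z₁)
α = ln(36.6/26.9) / ln(32.0/9.2) = ln(1.3606) / ln(3.4783)
  = 0.30792 / 1.24653 = 0.24702

α ≈ 0.247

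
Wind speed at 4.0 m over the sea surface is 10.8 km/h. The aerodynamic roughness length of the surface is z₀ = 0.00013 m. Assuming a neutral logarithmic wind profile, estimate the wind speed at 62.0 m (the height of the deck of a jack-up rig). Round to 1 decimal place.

13.7 km/h

Log law: V(z) ∝ ln(z/z₀), so V₂/V₁ = ln(z₂/z₀) / ln(z₁/z₀).
ln(62.0/0.00013) = 13.0751, ln(4.0/0.00013) = 10.3343
V₂ = 10.8 × 13.0751/10.3343 = 10.8 × 1.2652 = 13.6644 km/h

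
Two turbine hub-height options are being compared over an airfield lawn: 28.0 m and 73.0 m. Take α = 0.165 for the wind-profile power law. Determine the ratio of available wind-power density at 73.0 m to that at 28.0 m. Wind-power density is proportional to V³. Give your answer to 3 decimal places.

1.607

Speed ratio: V_B/V_A = (z_B/z_A)^α = (73.0/28.0)^0.165 = (2.6071)^0.165 = 1.17130
Power-density ratio: P_B/P_A = (V_B/V_A)³ = (1.17130)³ = 1.60695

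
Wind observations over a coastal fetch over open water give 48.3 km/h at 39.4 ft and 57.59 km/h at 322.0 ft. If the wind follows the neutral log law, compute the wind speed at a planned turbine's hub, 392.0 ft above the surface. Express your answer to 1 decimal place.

Log law: V ∝ ln(z/z₀). From the pair, with r = V₁/V₂ = 0.83869,
ln z₀ = (ln z₁ − r·ln z₂)/(1 − r) = (3.6738 − 0.83869×5.7746)/0.16131 = -7.2485 → z₀ = 0.0007112 ft
V₃ = V₁ · ln(z₃/z₀)/ln(z₁/z₀) = 48.3 × 13.2198/10.9223 = 58.4599 km/h

58.5 km/h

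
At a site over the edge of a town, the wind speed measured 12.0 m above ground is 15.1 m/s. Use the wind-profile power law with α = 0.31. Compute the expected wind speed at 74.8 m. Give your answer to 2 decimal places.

26.63 m/s

Power-law profile: V₂ = V₁ · (z₂/z₁)^α
V₂ = 15.1 × (74.8/12.0)^0.31 = 15.1 × (6.2333)^0.31
    = 15.1 × 1.7635 = 26.6281 m/s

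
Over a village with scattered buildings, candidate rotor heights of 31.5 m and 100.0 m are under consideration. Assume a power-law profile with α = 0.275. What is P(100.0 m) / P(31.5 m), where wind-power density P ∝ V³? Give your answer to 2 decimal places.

Speed ratio: V_B/V_A = (z_B/z_A)^α = (100.0/31.5)^0.275 = (3.1746)^0.275 = 1.37393
Power-density ratio: P_B/P_A = (V_B/V_A)³ = (1.37393)³ = 2.59355

2.59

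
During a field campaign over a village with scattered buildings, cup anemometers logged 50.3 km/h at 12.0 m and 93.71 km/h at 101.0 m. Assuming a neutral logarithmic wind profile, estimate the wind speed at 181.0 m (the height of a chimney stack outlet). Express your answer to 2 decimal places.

105.60 km/h

Log law: V ∝ ln(z/z₀). From the pair, with r = V₁/V₂ = 0.53676,
ln z₀ = (ln z₁ − r·ln z₂)/(1 − r) = (2.4849 − 0.53676×4.6151)/0.46324 = 0.0166 → z₀ = 1.017 m
V₃ = V₁ · ln(z₃/z₀)/ln(z₁/z₀) = 50.3 × 5.1819/2.4683 = 105.5982 km/h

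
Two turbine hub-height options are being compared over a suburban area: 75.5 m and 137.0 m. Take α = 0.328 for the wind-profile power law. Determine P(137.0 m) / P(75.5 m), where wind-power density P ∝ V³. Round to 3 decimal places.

Speed ratio: V_B/V_A = (z_B/z_A)^α = (137.0/75.5)^0.328 = (1.8146)^0.328 = 1.21584
Power-density ratio: P_B/P_A = (V_B/V_A)³ = (1.21584)³ = 1.79735

1.797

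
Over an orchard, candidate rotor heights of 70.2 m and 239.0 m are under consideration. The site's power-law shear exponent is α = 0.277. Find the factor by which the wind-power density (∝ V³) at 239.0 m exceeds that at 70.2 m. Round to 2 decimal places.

2.77

Speed ratio: V_B/V_A = (z_B/z_A)^α = (239.0/70.2)^0.277 = (3.4046)^0.277 = 1.40404
Power-density ratio: P_B/P_A = (V_B/V_A)³ = (1.40404)³ = 2.76785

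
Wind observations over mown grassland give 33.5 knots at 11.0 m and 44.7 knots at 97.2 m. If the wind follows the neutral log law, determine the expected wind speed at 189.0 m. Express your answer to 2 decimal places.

Log law: V ∝ ln(z/z₀). From the pair, with r = V₁/V₂ = 0.74944,
ln z₀ = (ln z₁ − r·ln z₂)/(1 − r) = (2.3979 − 0.74944×4.5768)/0.25056 = -4.1193 → z₀ = 0.01626 m
V₃ = V₁ · ln(z₃/z₀)/ln(z₁/z₀) = 33.5 × 9.3610/6.5172 = 48.1182 knots

48.12 knots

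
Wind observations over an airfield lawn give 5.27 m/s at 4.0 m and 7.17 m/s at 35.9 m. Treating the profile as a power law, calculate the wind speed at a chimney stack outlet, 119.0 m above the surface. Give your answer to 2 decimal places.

First find α: α = ln(V₂/V₁)/ln(z₂/z₁) = ln(7.17/5.27)/ln(35.9/4.0) = 0.30788/2.19444 = 0.1403
Extrapolate from 35.9 m to 119.0 m: V₃ = 7.17 × (119.0/35.9)^0.1403 = 7.17 × 1.1831 = 8.4828 m/s

8.48 m/s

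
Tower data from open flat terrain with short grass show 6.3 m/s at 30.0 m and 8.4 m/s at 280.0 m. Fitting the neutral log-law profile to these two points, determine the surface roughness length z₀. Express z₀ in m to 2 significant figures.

z₀ ≈ 0.037 m

Log law: V(z) ∝ ln(z/z₀). With r = V₁/V₂ = 6.3/8.4 = 0.75000,
r · ln(z₂/z₀) = ln(z₁/z₀) ⇒ ln z₀ = (ln z₁ − r·ln z₂)/(1 − r)
ln z₀ = (3.40120 − 0.75000×5.63479) / 0.25000 = -3.2996
z₀ = exp(-3.2996) = 0.03690 m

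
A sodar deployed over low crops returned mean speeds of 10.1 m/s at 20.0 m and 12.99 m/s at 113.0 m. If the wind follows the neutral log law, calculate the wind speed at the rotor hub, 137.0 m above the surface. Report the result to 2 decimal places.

Log law: V ∝ ln(z/z₀). From the pair, with r = V₁/V₂ = 0.77752,
ln z₀ = (ln z₁ − r·ln z₂)/(1 − r) = (2.9957 − 0.77752×4.7274)/0.22248 = -3.0561 → z₀ = 0.04707 m
V₃ = V₁ · ln(z₃/z₀)/ln(z₁/z₀) = 10.1 × 7.9761/6.0518 = 13.3114 m/s

13.31 m/s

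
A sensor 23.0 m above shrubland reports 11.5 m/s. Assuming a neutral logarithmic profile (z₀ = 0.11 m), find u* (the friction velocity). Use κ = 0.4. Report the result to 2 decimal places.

u* ≈ 0.86 m/s

Log law: V(z) = (u*/κ) · ln(z/z₀) ⇒ u* = κ · V / ln(z/z₀)
u* = 0.4 × 11.5 / ln(23.0/0.11) = 0.4 × 11.5 / 5.3428
   = 4.6000 / 5.3428 = 0.8610 m/s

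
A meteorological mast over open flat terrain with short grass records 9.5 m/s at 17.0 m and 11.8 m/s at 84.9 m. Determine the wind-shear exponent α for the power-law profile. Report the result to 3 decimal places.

α ≈ 0.135

Power law: V₂/V₁ = (z₂/z₁)^α ⇒ α = ln(V₂/V₁) / ln(z₂/z₁)
α = ln(11.8/9.5) / ln(84.9/17.0) = ln(1.2421) / ln(4.9941)
  = 0.21681 / 1.60826 = 0.13481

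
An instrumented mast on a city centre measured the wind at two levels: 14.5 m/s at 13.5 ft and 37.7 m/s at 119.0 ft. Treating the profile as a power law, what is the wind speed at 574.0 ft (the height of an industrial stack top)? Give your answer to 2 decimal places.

75.22 m/s

First find α: α = ln(V₂/V₁)/ln(z₂/z₁) = ln(37.7/14.5)/ln(119.0/13.5) = 0.95551/2.17643 = 0.4390
Extrapolate from 119.0 ft to 574.0 ft: V₃ = 37.7 × (574.0/119.0)^0.4390 = 37.7 × 1.9953 = 75.2240 m/s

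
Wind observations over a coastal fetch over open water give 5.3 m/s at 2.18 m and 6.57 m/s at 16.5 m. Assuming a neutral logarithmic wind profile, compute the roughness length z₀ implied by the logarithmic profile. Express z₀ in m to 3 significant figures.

z₀ ≈ 0.000468 m

Log law: V(z) ∝ ln(z/z₀). With r = V₁/V₂ = 5.3/6.57 = 0.80670,
r · ln(z₂/z₀) = ln(z₁/z₀) ⇒ ln z₀ = (ln z₁ − r·ln z₂)/(1 − r)
ln z₀ = (0.77932 − 0.80670×2.80336) / 0.19330 = -7.6674
z₀ = exp(-7.6674) = 0.0004678 m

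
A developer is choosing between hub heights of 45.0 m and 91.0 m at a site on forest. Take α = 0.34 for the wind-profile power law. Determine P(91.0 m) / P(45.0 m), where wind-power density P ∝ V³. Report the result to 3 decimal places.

Speed ratio: V_B/V_A = (z_B/z_A)^α = (91.0/45.0)^0.34 = (2.0222)^0.34 = 1.27052
Power-density ratio: P_B/P_A = (V_B/V_A)³ = (1.27052)³ = 2.05090

2.051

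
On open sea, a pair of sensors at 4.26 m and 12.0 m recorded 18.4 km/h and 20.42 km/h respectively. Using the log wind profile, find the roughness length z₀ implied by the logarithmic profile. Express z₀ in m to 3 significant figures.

z₀ ≈ 0.000341 m

Log law: V(z) ∝ ln(z/z₀). With r = V₁/V₂ = 18.4/20.42 = 0.90108,
r · ln(z₂/z₀) = ln(z₁/z₀) ⇒ ln z₀ = (ln z₁ − r·ln z₂)/(1 − r)
ln z₀ = (1.44927 − 0.90108×2.48491) / 0.09892 = -7.9843
z₀ = exp(-7.9843) = 0.0003408 m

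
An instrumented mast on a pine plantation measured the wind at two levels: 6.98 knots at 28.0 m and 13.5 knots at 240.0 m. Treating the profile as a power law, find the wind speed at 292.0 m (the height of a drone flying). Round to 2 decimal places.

First find α: α = ln(V₂/V₁)/ln(z₂/z₁) = ln(13.5/6.98)/ln(240.0/28.0) = 0.65964/2.14843 = 0.3070
Extrapolate from 240.0 m to 292.0 m: V₃ = 13.5 × (292.0/240.0)^0.3070 = 13.5 × 1.0621 = 14.3379 knots

14.34 knots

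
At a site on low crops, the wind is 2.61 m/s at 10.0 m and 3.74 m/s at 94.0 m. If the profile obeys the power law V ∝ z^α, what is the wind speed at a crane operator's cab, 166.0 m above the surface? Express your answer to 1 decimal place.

4.1 m/s

First find α: α = ln(V₂/V₁)/ln(z₂/z₁) = ln(3.74/2.61)/ln(94.0/10.0) = 0.35974/2.24071 = 0.1605
Extrapolate from 94.0 m to 166.0 m: V₃ = 3.74 × (166.0/94.0)^0.1605 = 3.74 × 1.0956 = 4.0975 m/s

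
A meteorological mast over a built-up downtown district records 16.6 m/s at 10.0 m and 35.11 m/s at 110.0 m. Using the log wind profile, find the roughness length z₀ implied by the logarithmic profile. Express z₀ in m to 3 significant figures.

z₀ ≈ 1.16 m

Log law: V(z) ∝ ln(z/z₀). With r = V₁/V₂ = 16.6/35.11 = 0.47280,
r · ln(z₂/z₀) = ln(z₁/z₀) ⇒ ln z₀ = (ln z₁ − r·ln z₂)/(1 − r)
ln z₀ = (2.30259 − 0.47280×4.70048) / 0.52720 = 0.1521
z₀ = exp(0.1521) = 1.164 m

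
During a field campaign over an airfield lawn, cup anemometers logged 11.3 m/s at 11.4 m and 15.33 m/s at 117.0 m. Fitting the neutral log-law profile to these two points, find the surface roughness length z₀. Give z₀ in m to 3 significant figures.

Log law: V(z) ∝ ln(z/z₀). With r = V₁/V₂ = 11.3/15.33 = 0.73712,
r · ln(z₂/z₀) = ln(z₁/z₀) ⇒ ln z₀ = (ln z₁ − r·ln z₂)/(1 − r)
ln z₀ = (2.43361 − 0.73712×4.76217) / 0.26288 = -4.0956
z₀ = exp(-4.0956) = 0.01665 m

z₀ ≈ 0.0166 m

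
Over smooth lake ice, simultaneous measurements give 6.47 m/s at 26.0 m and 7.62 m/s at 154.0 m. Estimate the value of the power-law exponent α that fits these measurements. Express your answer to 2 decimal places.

α ≈ 0.09

Power law: V₂/V₁ = (z₂/z₁)^α ⇒ α = ln(V₂/V₁) / ln(z₂/z₁)
α = ln(7.62/6.47) / ln(154.0/26.0) = ln(1.1777) / ln(5.9231)
  = 0.16360 / 1.77886 = 0.09197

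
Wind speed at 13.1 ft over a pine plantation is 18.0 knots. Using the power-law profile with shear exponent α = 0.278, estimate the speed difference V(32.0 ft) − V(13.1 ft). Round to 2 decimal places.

5.07 knots

Power law: V₂ = V₁ · (z₂/z₁)^α = 18.0 × (2.4427)^0.278 = 23.0729 knots
ΔV = 23.0729 − 18.0 = 5.0729 knots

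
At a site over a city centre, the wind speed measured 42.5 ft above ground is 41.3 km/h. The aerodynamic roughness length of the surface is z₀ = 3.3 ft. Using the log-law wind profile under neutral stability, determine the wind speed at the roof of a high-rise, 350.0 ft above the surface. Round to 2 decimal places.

Log law: V(z) ∝ ln(z/z₀), so V₂/V₁ = ln(z₂/z₀) / ln(z₁/z₀).
ln(350.0/3.3) = 4.6640, ln(42.5/3.3) = 2.5556
V₂ = 41.3 × 4.6640/2.5556 = 41.3 × 1.8250 = 75.3737 km/h

75.37 km/h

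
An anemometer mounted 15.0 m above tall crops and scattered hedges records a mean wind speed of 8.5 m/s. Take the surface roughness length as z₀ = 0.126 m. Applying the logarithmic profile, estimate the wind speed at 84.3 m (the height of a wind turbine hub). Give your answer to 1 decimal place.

11.6 m/s

Log law: V(z) ∝ ln(z/z₀), so V₂/V₁ = ln(z₂/z₀) / ln(z₁/z₀).
ln(84.3/0.126) = 6.5059, ln(15.0/0.126) = 4.7795
V₂ = 8.5 × 6.5059/4.7795 = 8.5 × 1.3612 = 11.5701 m/s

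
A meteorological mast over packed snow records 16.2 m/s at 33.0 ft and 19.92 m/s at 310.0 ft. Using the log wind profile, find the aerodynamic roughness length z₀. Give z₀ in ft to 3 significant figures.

z₀ ≈ 0.00191 ft

Log law: V(z) ∝ ln(z/z₀). With r = V₁/V₂ = 16.2/19.92 = 0.81325,
r · ln(z₂/z₀) = ln(z₁/z₀) ⇒ ln z₀ = (ln z₁ − r·ln z₂)/(1 − r)
ln z₀ = (3.49651 − 0.81325×5.73657) / 0.18675 = -6.2586
z₀ = exp(-6.2586) = 0.001914 ft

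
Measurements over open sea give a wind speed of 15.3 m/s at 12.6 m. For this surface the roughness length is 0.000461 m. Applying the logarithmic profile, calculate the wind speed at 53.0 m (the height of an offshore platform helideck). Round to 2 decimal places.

Log law: V(z) ∝ ln(z/z₀), so V₂/V₁ = ln(z₂/z₀) / ln(z₁/z₀).
ln(53.0/0.000461) = 11.6524, ln(12.6/0.000461) = 10.2158
V₂ = 15.3 × 11.6524/10.2158 = 15.3 × 1.1406 = 17.4516 m/s

17.45 m/s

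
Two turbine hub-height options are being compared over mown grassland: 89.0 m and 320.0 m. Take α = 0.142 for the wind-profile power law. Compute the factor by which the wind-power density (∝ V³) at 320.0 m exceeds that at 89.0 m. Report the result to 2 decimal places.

Speed ratio: V_B/V_A = (z_B/z_A)^α = (320.0/89.0)^0.142 = (3.5955)^0.142 = 1.19927
Power-density ratio: P_B/P_A = (V_B/V_A)³ = (1.19927)³ = 1.72486

1.72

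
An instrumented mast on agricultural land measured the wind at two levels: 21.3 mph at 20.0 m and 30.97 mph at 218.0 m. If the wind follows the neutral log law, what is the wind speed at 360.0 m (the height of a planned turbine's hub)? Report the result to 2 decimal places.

33.00 mph

Log law: V ∝ ln(z/z₀). From the pair, with r = V₁/V₂ = 0.68776,
ln z₀ = (ln z₁ − r·ln z₂)/(1 − r) = (2.9957 − 0.68776×5.3845)/0.31224 = -2.2660 → z₀ = 0.1037 m
V₃ = V₁ · ln(z₃/z₀)/ln(z₁/z₀) = 21.3 × 8.1521/5.2617 = 33.0006 mph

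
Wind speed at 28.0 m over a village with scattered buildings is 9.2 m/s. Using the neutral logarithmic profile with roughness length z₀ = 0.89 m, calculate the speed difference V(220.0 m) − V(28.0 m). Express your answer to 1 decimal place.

5.5 m/s

Log law: V₂ = V₁ · ln(z₂/z₀)/ln(z₁/z₀) = 9.2 × 5.5102/3.4487 = 14.6991 m/s
ΔV = 14.6991 − 9.2 = 5.4991 m/s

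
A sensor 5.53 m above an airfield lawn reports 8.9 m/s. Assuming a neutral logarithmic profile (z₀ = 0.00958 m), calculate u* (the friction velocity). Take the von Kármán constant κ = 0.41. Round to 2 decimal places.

u* ≈ 0.57 m/s

Log law: V(z) = (u*/κ) · ln(z/z₀) ⇒ u* = κ · V / ln(z/z₀)
u* = 0.41 × 8.9 / ln(5.53/0.00958) = 0.41 × 8.9 / 6.3583
   = 3.6490 / 6.3583 = 0.5739 m/s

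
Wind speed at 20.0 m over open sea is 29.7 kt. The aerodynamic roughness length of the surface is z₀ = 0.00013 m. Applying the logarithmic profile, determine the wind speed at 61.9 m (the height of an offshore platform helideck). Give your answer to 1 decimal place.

32.5 kt

Log law: V(z) ∝ ln(z/z₀), so V₂/V₁ = ln(z₂/z₀) / ln(z₁/z₀).
ln(61.9/0.00013) = 13.0735, ln(20.0/0.00013) = 11.9437
V₂ = 29.7 × 13.0735/11.9437 = 29.7 × 1.0946 = 32.5094 kt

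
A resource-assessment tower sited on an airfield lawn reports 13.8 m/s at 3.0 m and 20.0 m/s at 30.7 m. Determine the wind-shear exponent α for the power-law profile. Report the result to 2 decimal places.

α ≈ 0.16

Power law: V₂/V₁ = (z₂/z₁)^α ⇒ α = ln(V₂/V₁) / ln(z₂/z₁)
α = ln(20.0/13.8) / ln(30.7/3.0) = ln(1.4493) / ln(10.2333)
  = 0.37106 / 2.32565 = 0.15955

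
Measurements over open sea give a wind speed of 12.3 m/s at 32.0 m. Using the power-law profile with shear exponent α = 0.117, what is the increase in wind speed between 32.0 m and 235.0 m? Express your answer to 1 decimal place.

3.2 m/s

Power law: V₂ = V₁ · (z₂/z₁)^α = 12.3 × (7.3438)^0.117 = 15.5316 m/s
ΔV = 15.5316 − 12.3 = 3.2316 m/s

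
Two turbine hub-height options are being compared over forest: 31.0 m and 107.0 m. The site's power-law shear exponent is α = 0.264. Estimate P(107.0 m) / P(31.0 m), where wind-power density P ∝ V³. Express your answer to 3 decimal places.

2.668

Speed ratio: V_B/V_A = (z_B/z_A)^α = (107.0/31.0)^0.264 = (3.4516)^0.264 = 1.38688
Power-density ratio: P_B/P_A = (V_B/V_A)³ = (1.38688)³ = 2.66756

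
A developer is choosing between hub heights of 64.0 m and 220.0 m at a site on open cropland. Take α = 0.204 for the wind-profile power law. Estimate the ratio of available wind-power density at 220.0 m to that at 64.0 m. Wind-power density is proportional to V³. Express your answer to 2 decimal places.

Speed ratio: V_B/V_A = (z_B/z_A)^α = (220.0/64.0)^0.204 = (3.4375)^0.204 = 1.28645
Power-density ratio: P_B/P_A = (V_B/V_A)³ = (1.28645)³ = 2.12902

2.13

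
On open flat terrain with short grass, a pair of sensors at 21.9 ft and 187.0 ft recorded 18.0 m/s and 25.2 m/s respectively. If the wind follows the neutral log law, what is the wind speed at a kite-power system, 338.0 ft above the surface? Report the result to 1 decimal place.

Log law: V ∝ ln(z/z₀). From the pair, with r = V₁/V₂ = 0.71429,
ln z₀ = (ln z₁ − r·ln z₂)/(1 − r) = (3.0865 − 0.71429×5.2311)/0.28571 = -2.2751 → z₀ = 0.1028 ft
V₃ = V₁ · ln(z₃/z₀)/ln(z₁/z₀) = 18.0 × 8.0981/5.3616 = 27.1873 m/s

27.2 m/s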